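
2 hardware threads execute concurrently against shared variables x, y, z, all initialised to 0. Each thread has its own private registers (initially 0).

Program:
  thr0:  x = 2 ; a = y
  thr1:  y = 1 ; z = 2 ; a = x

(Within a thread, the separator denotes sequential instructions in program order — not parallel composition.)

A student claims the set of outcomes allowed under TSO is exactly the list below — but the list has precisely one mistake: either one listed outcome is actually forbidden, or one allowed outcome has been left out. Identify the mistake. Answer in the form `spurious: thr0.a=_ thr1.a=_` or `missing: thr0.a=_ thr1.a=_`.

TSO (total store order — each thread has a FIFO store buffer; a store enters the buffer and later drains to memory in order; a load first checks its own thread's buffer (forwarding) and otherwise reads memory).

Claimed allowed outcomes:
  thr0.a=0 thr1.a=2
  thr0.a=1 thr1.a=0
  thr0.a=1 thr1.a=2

missing: thr0.a=0 thr1.a=0

outcome vector order: (thr0.a,thr1.a)
TSO: 4 outcomes — {00; 02; 10; 12}
TSO∖claimed = {00}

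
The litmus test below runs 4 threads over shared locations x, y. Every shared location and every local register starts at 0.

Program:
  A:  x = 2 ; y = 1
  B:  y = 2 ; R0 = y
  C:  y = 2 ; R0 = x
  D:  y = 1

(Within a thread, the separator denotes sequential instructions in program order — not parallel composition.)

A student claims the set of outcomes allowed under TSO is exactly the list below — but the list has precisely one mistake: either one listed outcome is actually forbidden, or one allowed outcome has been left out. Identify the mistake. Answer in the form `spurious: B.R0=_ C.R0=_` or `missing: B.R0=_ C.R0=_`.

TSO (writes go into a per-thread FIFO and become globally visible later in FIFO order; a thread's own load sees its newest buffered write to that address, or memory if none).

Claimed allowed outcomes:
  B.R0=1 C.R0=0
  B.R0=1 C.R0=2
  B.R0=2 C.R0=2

missing: B.R0=2 C.R0=0

outcome vector order: (B.R0,C.R0)
under TSO → (1,0) (1,2) (2,0) (2,2)
TSO∖claimed = {(2,0)}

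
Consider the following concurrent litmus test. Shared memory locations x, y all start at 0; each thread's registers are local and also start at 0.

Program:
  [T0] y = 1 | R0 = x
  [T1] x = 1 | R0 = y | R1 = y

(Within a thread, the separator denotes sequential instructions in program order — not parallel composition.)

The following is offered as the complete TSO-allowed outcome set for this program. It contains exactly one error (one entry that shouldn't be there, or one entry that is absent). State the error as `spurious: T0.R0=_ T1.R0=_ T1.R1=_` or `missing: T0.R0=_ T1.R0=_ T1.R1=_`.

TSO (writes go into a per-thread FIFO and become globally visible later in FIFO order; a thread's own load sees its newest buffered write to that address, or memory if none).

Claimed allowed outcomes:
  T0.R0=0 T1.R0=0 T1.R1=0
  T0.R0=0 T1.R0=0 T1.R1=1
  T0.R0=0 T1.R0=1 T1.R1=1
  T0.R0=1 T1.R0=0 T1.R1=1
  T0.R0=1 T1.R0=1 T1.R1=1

missing: T0.R0=1 T1.R0=0 T1.R1=0

outcome vector order: (T0.R0,T1.R0,T1.R1)
TSO (6): (0,0,0); (0,0,1); (0,1,1); (1,0,0); (1,0,1); (1,1,1)
TSO∖claimed = {(1,0,0)}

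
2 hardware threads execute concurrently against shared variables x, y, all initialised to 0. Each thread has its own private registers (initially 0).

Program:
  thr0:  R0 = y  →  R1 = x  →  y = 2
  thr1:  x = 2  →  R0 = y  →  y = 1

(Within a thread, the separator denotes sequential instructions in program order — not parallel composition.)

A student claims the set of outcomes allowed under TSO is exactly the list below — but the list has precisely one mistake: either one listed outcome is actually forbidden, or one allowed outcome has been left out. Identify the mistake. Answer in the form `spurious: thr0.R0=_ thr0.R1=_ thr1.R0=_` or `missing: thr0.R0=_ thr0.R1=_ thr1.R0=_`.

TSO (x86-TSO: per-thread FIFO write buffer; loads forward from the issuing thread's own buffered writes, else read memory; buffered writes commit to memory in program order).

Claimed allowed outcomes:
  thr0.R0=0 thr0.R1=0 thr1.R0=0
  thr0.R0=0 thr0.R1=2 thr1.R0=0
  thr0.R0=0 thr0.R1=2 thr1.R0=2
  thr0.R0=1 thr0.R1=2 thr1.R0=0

outcome vector order: (thr0.R0,thr0.R1,thr1.R0)
TSO (5): (0,0,0), (0,0,2), (0,2,0), (0,2,2), (1,2,0)
TSO∖claimed = {(0,0,2)}

missing: thr0.R0=0 thr0.R1=0 thr1.R0=2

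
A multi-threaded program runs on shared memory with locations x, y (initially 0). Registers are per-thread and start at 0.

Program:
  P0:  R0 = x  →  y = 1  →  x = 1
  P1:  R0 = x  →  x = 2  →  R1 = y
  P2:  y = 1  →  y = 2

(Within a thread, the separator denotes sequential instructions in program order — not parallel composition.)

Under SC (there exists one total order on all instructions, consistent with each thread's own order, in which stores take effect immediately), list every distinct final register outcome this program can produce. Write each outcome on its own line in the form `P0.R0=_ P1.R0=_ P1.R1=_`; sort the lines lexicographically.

outcome vector order: (P0.R0,P1.R0,P1.R1)
|SC outcomes| = 8

P0.R0=0 P1.R0=0 P1.R1=0
P0.R0=0 P1.R0=0 P1.R1=1
P0.R0=0 P1.R0=0 P1.R1=2
P0.R0=0 P1.R0=1 P1.R1=1
P0.R0=0 P1.R0=1 P1.R1=2
P0.R0=2 P1.R0=0 P1.R1=0
P0.R0=2 P1.R0=0 P1.R1=1
P0.R0=2 P1.R0=0 P1.R1=2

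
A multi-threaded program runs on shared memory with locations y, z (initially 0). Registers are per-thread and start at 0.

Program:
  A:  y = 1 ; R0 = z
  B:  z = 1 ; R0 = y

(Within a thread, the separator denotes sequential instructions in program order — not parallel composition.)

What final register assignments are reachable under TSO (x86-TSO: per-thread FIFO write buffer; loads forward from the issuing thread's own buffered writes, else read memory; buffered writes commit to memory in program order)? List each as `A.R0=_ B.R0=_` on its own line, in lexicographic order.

outcome vector order: (A.R0,B.R0)
|TSO outcomes| = 4

A.R0=0 B.R0=0
A.R0=0 B.R0=1
A.R0=1 B.R0=0
A.R0=1 B.R0=1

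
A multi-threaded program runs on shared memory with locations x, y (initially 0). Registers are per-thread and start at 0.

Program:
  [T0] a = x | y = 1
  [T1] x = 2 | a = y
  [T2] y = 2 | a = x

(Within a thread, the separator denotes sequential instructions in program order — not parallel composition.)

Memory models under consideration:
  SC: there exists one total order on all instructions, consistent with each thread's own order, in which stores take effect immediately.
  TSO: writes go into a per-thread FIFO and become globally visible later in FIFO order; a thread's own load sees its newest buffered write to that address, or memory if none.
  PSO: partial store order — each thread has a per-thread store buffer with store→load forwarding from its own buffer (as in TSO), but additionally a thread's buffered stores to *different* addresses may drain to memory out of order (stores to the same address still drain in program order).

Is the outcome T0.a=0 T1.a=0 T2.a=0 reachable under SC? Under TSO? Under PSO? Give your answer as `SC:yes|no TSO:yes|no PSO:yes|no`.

SC:no TSO:yes PSO:yes

outcome vector order: (T0.a,T1.a,T2.a)
SC: 10 outcomes — {(0,0,2) (0,1,0) (0,1,2) (0,2,0) (0,2,2) (2,0,2) (2,1,0) (2,1,2) (2,2,0) (2,2,2)}
TSO: 12 outcomes — {(0,0,0) (0,0,2) (0,1,0) (0,1,2) (0,2,0) (0,2,2) (2,0,0) (2,0,2) (2,1,0) (2,1,2) (2,2,0) (2,2,2)}
PSO: 12 outcomes — {(0,0,0) (0,0,2) (0,1,0) (0,1,2) (0,2,0) (0,2,2) (2,0,0) (2,0,2) (2,1,0) (2,1,2) (2,2,0) (2,2,2)}
target (0,0,0) ∈ {TSO,PSO}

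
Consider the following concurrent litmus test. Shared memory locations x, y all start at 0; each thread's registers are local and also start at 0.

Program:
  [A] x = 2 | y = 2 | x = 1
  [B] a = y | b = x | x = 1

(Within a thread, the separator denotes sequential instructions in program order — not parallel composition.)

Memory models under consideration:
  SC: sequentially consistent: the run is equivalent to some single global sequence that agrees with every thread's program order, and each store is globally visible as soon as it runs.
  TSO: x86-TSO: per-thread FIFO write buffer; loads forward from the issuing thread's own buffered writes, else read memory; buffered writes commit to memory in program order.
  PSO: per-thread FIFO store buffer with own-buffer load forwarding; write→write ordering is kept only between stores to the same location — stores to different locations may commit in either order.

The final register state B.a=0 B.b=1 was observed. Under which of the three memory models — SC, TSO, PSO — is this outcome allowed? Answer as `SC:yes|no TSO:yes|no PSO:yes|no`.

SC:yes TSO:yes PSO:yes

outcome vector order: (B.a,B.b)
SC (5): 0/0, 0/1, 0/2, 2/1, 2/2
TSO (5): 0/0, 0/1, 0/2, 2/1, 2/2
PSO (6): 0/0, 0/1, 0/2, 2/0, 2/1, 2/2
target 0/1 ∈ {SC,TSO,PSO}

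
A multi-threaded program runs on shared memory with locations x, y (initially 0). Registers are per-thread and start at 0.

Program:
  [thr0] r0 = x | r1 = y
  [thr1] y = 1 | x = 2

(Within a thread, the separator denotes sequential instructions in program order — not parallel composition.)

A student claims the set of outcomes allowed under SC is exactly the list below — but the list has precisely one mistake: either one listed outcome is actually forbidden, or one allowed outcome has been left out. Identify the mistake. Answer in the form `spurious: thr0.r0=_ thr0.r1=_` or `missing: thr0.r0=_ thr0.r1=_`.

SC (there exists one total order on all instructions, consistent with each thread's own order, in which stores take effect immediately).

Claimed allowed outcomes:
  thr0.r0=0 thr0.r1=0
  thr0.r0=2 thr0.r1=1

outcome vector order: (thr0.r0,thr0.r1)
SC: 3 outcomes — {(0,0), (0,1), (2,1)}
SC∖claimed = {(0,1)}

missing: thr0.r0=0 thr0.r1=1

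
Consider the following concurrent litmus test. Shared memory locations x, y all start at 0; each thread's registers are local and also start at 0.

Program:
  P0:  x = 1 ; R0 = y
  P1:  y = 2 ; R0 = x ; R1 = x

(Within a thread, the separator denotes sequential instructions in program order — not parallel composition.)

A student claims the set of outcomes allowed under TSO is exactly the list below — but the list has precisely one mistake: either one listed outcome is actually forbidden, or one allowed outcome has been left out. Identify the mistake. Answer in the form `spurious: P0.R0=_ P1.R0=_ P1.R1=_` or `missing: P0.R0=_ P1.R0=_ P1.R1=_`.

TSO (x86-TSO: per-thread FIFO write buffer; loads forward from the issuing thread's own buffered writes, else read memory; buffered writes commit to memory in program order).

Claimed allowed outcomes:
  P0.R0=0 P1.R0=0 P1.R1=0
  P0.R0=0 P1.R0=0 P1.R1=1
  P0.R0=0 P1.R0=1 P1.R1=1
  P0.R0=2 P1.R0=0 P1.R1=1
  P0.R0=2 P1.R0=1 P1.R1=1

missing: P0.R0=2 P1.R0=0 P1.R1=0

outcome vector order: (P0.R0,P1.R0,P1.R1)
TSO (6): 0/0/0 0/0/1 0/1/1 2/0/0 2/0/1 2/1/1
TSO∖claimed = {2/0/0}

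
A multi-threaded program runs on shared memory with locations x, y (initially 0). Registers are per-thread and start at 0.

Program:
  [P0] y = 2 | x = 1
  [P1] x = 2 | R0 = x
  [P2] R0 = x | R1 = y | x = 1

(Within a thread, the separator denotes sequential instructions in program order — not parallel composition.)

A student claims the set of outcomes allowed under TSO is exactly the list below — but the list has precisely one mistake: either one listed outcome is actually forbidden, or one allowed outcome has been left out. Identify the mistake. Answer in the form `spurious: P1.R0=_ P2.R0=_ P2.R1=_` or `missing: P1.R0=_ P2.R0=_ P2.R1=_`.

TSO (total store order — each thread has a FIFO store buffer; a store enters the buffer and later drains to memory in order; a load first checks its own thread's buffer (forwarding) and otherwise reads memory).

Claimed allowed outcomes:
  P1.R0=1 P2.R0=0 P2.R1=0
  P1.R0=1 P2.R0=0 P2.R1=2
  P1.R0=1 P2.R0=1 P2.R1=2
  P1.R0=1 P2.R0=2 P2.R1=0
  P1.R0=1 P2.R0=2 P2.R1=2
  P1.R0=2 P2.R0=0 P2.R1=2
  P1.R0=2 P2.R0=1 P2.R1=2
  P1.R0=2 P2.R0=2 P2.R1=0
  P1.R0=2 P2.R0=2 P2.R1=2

outcome vector order: (P1.R0,P2.R0,P2.R1)
TSO (10): (1,0,0), (1,0,2), (1,1,2), (1,2,0), (1,2,2), (2,0,0), (2,0,2), (2,1,2), (2,2,0), (2,2,2)
TSO∖claimed = {(2,0,0)}

missing: P1.R0=2 P2.R0=0 P2.R1=0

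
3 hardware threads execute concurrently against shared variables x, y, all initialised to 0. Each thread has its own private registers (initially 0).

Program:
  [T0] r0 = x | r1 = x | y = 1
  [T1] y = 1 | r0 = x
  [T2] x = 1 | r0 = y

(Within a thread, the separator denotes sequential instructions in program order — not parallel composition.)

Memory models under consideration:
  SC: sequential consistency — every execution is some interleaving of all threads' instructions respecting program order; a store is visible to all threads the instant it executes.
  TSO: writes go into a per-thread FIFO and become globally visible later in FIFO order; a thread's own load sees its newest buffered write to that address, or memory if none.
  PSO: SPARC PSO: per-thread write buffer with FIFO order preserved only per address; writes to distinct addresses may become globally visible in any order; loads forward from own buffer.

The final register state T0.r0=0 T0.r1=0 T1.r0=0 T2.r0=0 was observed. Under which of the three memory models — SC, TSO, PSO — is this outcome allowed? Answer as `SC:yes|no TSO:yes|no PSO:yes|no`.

outcome vector order: (T0.r0,T0.r1,T1.r0,T2.r0)
SC: 9 outcomes — {(0,0,0,1); (0,0,1,0); (0,0,1,1); (0,1,0,1); (0,1,1,0); (0,1,1,1); (1,1,0,1); (1,1,1,0); (1,1,1,1)}
TSO: 12 outcomes — {(0,0,0,0); (0,0,0,1); (0,0,1,0); (0,0,1,1); (0,1,0,0); (0,1,0,1); (0,1,1,0); (0,1,1,1); (1,1,0,0); (1,1,0,1); (1,1,1,0); (1,1,1,1)}
PSO: 12 outcomes — {(0,0,0,0); (0,0,0,1); (0,0,1,0); (0,0,1,1); (0,1,0,0); (0,1,0,1); (0,1,1,0); (0,1,1,1); (1,1,0,0); (1,1,0,1); (1,1,1,0); (1,1,1,1)}
target (0,0,0,0) ∈ {TSO,PSO}

SC:no TSO:yes PSO:yes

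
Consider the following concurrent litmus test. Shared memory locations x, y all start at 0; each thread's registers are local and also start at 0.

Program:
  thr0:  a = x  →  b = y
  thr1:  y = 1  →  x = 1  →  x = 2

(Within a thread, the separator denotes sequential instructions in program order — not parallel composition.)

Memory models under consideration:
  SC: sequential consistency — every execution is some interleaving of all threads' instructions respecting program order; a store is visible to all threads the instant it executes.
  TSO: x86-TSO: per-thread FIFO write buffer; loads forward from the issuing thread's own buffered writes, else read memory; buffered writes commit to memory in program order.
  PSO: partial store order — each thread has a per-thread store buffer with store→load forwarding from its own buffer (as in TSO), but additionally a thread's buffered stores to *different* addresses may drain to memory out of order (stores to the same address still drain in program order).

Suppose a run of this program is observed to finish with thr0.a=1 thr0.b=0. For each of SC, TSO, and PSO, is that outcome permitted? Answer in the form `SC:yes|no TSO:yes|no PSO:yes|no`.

SC:no TSO:no PSO:yes

outcome vector order: (thr0.a,thr0.b)
SC: 4 outcomes — {0/0 0/1 1/1 2/1}
TSO: 4 outcomes — {0/0 0/1 1/1 2/1}
PSO: 6 outcomes — {0/0 0/1 1/0 1/1 2/0 2/1}
target 1/0 ∈ {PSO}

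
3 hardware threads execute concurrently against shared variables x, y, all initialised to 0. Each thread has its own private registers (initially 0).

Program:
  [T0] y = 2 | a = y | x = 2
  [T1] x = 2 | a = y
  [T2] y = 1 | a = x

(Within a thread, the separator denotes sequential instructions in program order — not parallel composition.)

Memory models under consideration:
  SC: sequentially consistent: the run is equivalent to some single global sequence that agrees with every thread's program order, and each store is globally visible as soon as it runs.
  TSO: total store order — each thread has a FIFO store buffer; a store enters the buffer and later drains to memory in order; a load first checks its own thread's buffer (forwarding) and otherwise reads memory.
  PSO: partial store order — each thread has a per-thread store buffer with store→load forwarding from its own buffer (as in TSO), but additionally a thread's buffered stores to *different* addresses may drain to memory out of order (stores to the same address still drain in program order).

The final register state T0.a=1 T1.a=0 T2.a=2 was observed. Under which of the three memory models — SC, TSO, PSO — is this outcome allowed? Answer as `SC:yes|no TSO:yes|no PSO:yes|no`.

outcome vector order: (T0.a,T1.a,T2.a)
under SC → (1,0,2), (1,1,0), (1,1,2), (1,2,2), (2,0,2), (2,1,0), (2,1,2), (2,2,0), (2,2,2)
under TSO → (1,0,0), (1,0,2), (1,1,0), (1,1,2), (1,2,0), (1,2,2), (2,0,0), (2,0,2), (2,1,0), (2,1,2), (2,2,0), (2,2,2)
under PSO → (1,0,0), (1,0,2), (1,1,0), (1,1,2), (1,2,0), (1,2,2), (2,0,0), (2,0,2), (2,1,0), (2,1,2), (2,2,0), (2,2,2)
target (1,0,2) ∈ {SC,TSO,PSO}

SC:yes TSO:yes PSO:yes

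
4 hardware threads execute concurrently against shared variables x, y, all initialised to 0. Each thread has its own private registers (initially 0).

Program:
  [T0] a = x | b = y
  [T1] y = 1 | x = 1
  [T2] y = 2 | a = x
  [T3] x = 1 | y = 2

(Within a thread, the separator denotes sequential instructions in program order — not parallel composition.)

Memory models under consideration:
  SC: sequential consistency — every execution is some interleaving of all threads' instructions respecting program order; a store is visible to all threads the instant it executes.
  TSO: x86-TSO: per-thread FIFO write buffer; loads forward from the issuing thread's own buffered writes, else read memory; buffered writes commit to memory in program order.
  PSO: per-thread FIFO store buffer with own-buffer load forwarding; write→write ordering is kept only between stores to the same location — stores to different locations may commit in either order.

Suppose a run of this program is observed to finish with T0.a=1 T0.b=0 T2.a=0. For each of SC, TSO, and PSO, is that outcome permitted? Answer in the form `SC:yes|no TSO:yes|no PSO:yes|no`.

SC:no TSO:yes PSO:yes

outcome vector order: (T0.a,T0.b,T2.a)
SC: 11 outcomes — {(0,0,0), (0,0,1), (0,1,0), (0,1,1), (0,2,0), (0,2,1), (1,0,1), (1,1,0), (1,1,1), (1,2,0), (1,2,1)}
TSO: 12 outcomes — {(0,0,0), (0,0,1), (0,1,0), (0,1,1), (0,2,0), (0,2,1), (1,0,0), (1,0,1), (1,1,0), (1,1,1), (1,2,0), (1,2,1)}
PSO: 12 outcomes — {(0,0,0), (0,0,1), (0,1,0), (0,1,1), (0,2,0), (0,2,1), (1,0,0), (1,0,1), (1,1,0), (1,1,1), (1,2,0), (1,2,1)}
target (1,0,0) ∈ {TSO,PSO}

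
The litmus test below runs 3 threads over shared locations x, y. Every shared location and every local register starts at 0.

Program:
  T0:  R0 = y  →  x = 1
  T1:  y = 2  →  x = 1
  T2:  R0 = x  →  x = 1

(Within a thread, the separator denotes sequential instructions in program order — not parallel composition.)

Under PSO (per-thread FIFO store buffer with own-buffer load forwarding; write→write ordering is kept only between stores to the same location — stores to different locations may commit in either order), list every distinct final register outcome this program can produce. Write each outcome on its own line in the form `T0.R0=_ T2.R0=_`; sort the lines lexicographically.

outcome vector order: (T0.R0,T2.R0)
|PSO outcomes| = 4

T0.R0=0 T2.R0=0
T0.R0=0 T2.R0=1
T0.R0=2 T2.R0=0
T0.R0=2 T2.R0=1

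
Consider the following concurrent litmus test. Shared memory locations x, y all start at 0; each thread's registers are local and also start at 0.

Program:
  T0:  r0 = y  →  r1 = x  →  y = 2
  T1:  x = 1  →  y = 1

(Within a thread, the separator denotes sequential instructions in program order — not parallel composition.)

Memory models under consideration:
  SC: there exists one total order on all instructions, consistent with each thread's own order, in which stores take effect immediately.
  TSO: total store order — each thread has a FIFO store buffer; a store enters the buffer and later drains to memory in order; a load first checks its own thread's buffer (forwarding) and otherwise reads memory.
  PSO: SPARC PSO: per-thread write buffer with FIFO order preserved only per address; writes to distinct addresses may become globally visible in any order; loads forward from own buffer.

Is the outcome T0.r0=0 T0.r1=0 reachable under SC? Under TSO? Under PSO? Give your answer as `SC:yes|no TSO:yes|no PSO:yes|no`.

outcome vector order: (T0.r0,T0.r1)
SC (3): 00 01 11
TSO (3): 00 01 11
PSO (4): 00 01 10 11
target 00 ∈ {SC,TSO,PSO}

SC:yes TSO:yes PSO:yes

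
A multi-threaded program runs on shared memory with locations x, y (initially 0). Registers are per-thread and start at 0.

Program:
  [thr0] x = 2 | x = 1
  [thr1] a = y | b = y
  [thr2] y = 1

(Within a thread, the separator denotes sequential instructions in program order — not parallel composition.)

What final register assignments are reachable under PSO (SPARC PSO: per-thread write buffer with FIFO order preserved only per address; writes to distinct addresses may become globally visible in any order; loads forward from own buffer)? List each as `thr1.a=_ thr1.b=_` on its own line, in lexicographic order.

outcome vector order: (thr1.a,thr1.b)
|PSO outcomes| = 3

thr1.a=0 thr1.b=0
thr1.a=0 thr1.b=1
thr1.a=1 thr1.b=1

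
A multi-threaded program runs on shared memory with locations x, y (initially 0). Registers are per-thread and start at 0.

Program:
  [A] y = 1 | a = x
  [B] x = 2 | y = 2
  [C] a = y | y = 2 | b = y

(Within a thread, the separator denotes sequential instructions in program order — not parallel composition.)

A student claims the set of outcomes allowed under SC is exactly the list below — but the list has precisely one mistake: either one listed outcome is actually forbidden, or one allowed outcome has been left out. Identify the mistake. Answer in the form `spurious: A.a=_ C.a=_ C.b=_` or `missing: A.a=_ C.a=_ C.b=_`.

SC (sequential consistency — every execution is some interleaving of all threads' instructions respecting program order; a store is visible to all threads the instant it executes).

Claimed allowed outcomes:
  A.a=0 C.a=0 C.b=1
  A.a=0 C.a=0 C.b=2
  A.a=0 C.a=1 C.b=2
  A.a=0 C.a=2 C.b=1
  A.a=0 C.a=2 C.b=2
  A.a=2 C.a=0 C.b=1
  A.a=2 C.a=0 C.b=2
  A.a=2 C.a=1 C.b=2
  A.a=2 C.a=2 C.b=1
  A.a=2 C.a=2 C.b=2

outcome vector order: (A.a,C.a,C.b)
[SC] allowed = {0/0/1 0/0/2 0/1/2 0/2/2 2/0/1 2/0/2 2/1/2 2/2/1 2/2/2}
claimed∖SC = {0/2/1}

spurious: A.a=0 C.a=2 C.b=1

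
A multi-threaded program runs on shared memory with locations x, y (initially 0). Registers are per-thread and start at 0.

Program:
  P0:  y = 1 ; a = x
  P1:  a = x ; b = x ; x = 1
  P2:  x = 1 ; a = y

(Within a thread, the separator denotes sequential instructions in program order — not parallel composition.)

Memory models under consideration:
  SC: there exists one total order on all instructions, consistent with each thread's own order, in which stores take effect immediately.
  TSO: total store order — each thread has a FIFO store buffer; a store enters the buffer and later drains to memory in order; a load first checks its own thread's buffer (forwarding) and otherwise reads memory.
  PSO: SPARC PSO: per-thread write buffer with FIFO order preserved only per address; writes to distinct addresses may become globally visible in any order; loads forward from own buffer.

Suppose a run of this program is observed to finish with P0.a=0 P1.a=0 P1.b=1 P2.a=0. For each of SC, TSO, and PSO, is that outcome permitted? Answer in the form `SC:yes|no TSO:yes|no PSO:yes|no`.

SC:no TSO:yes PSO:yes

outcome vector order: (P0.a,P1.a,P1.b,P2.a)
[SC] allowed = {(0,0,0,1) (0,0,1,1) (0,1,1,1) (1,0,0,0) (1,0,0,1) (1,0,1,0) (1,0,1,1) (1,1,1,0) (1,1,1,1)}
[TSO] allowed = {(0,0,0,0) (0,0,0,1) (0,0,1,0) (0,0,1,1) (0,1,1,0) (0,1,1,1) (1,0,0,0) (1,0,0,1) (1,0,1,0) (1,0,1,1) (1,1,1,0) (1,1,1,1)}
[PSO] allowed = {(0,0,0,0) (0,0,0,1) (0,0,1,0) (0,0,1,1) (0,1,1,0) (0,1,1,1) (1,0,0,0) (1,0,0,1) (1,0,1,0) (1,0,1,1) (1,1,1,0) (1,1,1,1)}
target (0,0,1,0) ∈ {TSO,PSO}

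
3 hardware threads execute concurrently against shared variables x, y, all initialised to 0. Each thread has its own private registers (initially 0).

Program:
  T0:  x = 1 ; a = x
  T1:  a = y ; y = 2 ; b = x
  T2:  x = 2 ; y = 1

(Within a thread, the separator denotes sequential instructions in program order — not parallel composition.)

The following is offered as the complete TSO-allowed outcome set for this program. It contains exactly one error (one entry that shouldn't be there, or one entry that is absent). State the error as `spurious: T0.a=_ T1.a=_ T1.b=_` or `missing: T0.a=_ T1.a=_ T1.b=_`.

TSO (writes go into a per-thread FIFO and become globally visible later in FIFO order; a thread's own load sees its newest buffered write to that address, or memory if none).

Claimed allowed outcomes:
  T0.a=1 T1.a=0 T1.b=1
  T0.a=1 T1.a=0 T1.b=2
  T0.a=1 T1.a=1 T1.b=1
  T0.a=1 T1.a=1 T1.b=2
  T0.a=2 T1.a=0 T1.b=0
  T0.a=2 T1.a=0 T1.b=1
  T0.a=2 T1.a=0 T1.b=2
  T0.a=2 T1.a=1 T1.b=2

outcome vector order: (T0.a,T1.a,T1.b)
TSO (9): <1 0 0> <1 0 1> <1 0 2> <1 1 1> <1 1 2> <2 0 0> <2 0 1> <2 0 2> <2 1 2>
TSO∖claimed = {<1 0 0>}

missing: T0.a=1 T1.a=0 T1.b=0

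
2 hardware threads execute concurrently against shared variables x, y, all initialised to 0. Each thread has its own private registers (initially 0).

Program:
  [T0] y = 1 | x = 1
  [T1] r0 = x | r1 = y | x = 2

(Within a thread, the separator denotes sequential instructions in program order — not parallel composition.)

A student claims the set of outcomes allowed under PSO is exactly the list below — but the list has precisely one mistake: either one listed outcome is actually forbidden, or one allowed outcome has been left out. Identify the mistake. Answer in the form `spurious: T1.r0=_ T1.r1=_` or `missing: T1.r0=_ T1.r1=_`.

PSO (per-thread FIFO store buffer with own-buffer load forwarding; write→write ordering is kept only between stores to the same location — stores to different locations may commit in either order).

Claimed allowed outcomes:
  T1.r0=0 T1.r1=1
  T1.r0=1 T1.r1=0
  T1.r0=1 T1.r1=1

missing: T1.r0=0 T1.r1=0

outcome vector order: (T1.r0,T1.r1)
[PSO] allowed = {0/0, 0/1, 1/0, 1/1}
PSO∖claimed = {0/0}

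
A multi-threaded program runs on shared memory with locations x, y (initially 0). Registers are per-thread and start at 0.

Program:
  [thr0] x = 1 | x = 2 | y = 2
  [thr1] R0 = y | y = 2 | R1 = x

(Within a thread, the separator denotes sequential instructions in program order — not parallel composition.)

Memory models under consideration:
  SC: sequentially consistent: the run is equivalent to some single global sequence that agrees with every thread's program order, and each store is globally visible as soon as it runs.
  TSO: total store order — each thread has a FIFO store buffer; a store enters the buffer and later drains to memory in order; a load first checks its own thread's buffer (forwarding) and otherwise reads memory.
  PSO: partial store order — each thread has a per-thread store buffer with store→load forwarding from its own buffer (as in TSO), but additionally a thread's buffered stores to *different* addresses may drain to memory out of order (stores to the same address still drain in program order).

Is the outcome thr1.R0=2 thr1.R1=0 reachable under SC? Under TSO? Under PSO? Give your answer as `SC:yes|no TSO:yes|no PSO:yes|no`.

outcome vector order: (thr1.R0,thr1.R1)
[SC] allowed = {(0,0), (0,1), (0,2), (2,2)}
[TSO] allowed = {(0,0), (0,1), (0,2), (2,2)}
[PSO] allowed = {(0,0), (0,1), (0,2), (2,0), (2,1), (2,2)}
target (2,0) ∈ {PSO}

SC:no TSO:no PSO:yes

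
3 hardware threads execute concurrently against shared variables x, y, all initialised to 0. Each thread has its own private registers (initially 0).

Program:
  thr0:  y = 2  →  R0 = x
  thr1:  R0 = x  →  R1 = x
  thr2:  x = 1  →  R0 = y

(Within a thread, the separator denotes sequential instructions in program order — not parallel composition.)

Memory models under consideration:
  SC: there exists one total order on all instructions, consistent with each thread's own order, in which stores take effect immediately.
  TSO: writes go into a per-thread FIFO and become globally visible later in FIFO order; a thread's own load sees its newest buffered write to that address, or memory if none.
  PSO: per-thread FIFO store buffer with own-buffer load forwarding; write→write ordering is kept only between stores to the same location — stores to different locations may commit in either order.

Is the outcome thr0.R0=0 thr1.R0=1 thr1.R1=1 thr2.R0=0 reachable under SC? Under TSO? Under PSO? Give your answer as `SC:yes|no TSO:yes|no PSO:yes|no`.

outcome vector order: (thr0.R0,thr1.R0,thr1.R1,thr2.R0)
SC (9): (0,0,0,2) (0,0,1,2) (0,1,1,2) (1,0,0,0) (1,0,0,2) (1,0,1,0) (1,0,1,2) (1,1,1,0) (1,1,1,2)
TSO (12): (0,0,0,0) (0,0,0,2) (0,0,1,0) (0,0,1,2) (0,1,1,0) (0,1,1,2) (1,0,0,0) (1,0,0,2) (1,0,1,0) (1,0,1,2) (1,1,1,0) (1,1,1,2)
PSO (12): (0,0,0,0) (0,0,0,2) (0,0,1,0) (0,0,1,2) (0,1,1,0) (0,1,1,2) (1,0,0,0) (1,0,0,2) (1,0,1,0) (1,0,1,2) (1,1,1,0) (1,1,1,2)
target (0,1,1,0) ∈ {TSO,PSO}

SC:no TSO:yes PSO:yes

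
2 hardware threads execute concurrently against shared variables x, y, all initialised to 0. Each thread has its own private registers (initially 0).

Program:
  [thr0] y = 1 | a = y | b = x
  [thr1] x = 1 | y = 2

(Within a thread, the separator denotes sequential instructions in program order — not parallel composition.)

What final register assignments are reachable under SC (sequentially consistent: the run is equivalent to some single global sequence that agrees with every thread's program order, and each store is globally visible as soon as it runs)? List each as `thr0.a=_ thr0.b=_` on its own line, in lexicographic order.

outcome vector order: (thr0.a,thr0.b)
|SC outcomes| = 3

thr0.a=1 thr0.b=0
thr0.a=1 thr0.b=1
thr0.a=2 thr0.b=1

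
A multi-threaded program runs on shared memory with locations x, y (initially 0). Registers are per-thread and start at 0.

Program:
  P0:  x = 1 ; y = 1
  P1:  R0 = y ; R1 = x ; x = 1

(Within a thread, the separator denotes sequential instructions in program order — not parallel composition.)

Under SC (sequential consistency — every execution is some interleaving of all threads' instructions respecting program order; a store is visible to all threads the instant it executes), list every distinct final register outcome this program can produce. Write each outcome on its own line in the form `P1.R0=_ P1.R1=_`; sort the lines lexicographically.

outcome vector order: (P1.R0,P1.R1)
|SC outcomes| = 3

P1.R0=0 P1.R1=0
P1.R0=0 P1.R1=1
P1.R0=1 P1.R1=1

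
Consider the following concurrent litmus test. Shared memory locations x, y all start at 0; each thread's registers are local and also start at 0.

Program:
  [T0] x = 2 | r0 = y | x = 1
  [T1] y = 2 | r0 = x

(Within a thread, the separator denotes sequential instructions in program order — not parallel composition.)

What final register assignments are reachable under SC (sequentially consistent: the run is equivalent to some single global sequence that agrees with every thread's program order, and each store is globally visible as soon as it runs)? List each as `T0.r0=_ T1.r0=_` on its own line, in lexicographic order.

T0.r0=0 T1.r0=1
T0.r0=0 T1.r0=2
T0.r0=2 T1.r0=0
T0.r0=2 T1.r0=1
T0.r0=2 T1.r0=2

outcome vector order: (T0.r0,T1.r0)
|SC outcomes| = 5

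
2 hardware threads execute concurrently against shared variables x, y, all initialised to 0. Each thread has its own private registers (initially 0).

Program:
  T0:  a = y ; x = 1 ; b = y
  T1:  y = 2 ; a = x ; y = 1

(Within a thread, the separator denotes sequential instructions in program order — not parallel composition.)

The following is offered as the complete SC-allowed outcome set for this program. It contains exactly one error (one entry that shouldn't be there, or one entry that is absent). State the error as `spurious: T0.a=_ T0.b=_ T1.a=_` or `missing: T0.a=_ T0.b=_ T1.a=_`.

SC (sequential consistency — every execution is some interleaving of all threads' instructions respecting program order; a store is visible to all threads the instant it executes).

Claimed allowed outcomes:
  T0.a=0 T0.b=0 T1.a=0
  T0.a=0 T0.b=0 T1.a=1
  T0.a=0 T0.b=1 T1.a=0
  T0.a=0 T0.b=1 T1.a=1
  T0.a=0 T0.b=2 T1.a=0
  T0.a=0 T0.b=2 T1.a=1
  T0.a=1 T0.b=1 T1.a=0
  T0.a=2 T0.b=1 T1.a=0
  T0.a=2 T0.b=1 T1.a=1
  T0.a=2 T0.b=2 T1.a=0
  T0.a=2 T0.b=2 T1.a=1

outcome vector order: (T0.a,T0.b,T1.a)
SC: 10 outcomes — {<0 0 1>; <0 1 0>; <0 1 1>; <0 2 0>; <0 2 1>; <1 1 0>; <2 1 0>; <2 1 1>; <2 2 0>; <2 2 1>}
claimed∖SC = {<0 0 0>}

spurious: T0.a=0 T0.b=0 T1.a=0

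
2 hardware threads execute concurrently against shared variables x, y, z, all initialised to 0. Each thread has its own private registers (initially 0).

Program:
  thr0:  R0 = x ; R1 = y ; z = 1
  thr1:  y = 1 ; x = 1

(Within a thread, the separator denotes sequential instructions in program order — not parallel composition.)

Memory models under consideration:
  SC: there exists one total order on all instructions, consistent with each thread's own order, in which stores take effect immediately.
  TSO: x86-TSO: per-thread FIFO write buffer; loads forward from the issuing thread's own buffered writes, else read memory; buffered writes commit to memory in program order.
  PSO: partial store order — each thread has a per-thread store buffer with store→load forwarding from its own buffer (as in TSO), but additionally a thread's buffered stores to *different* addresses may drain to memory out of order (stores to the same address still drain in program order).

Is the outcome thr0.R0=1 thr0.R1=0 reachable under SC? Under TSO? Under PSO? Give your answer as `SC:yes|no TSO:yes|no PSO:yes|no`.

outcome vector order: (thr0.R0,thr0.R1)
under SC → (0,0), (0,1), (1,1)
under TSO → (0,0), (0,1), (1,1)
under PSO → (0,0), (0,1), (1,0), (1,1)
target (1,0) ∈ {PSO}

SC:no TSO:no PSO:yes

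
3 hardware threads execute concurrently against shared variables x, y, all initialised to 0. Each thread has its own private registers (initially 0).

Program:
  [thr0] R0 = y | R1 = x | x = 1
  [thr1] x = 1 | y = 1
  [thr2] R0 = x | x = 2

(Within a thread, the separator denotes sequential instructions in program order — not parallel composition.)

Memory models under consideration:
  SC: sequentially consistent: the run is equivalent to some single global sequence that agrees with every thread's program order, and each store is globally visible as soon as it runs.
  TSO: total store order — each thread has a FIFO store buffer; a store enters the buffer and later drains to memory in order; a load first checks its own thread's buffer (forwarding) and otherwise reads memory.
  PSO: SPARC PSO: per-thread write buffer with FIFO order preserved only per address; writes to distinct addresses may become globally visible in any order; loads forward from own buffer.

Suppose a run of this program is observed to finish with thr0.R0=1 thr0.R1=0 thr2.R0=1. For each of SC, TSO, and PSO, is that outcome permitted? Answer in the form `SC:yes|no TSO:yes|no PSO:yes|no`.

outcome vector order: (thr0.R0,thr0.R1,thr2.R0)
under SC → (0,0,0), (0,0,1), (0,1,0), (0,1,1), (0,2,0), (0,2,1), (1,1,0), (1,1,1), (1,2,0), (1,2,1)
under TSO → (0,0,0), (0,0,1), (0,1,0), (0,1,1), (0,2,0), (0,2,1), (1,1,0), (1,1,1), (1,2,0), (1,2,1)
under PSO → (0,0,0), (0,0,1), (0,1,0), (0,1,1), (0,2,0), (0,2,1), (1,0,0), (1,0,1), (1,1,0), (1,1,1), (1,2,0), (1,2,1)
target (1,0,1) ∈ {PSO}

SC:no TSO:no PSO:yes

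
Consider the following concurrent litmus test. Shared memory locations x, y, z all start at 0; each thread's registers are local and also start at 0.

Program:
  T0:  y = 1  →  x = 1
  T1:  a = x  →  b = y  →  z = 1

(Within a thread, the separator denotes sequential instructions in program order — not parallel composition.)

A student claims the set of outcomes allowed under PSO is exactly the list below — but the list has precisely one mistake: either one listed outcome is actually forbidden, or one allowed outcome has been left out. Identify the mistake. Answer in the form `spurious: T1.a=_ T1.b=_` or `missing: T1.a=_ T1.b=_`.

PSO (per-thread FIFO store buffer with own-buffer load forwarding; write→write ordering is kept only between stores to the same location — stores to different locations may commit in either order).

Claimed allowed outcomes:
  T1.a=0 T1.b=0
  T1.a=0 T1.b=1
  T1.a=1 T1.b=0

outcome vector order: (T1.a,T1.b)
under PSO → 0/0 0/1 1/0 1/1
PSO∖claimed = {1/1}

missing: T1.a=1 T1.b=1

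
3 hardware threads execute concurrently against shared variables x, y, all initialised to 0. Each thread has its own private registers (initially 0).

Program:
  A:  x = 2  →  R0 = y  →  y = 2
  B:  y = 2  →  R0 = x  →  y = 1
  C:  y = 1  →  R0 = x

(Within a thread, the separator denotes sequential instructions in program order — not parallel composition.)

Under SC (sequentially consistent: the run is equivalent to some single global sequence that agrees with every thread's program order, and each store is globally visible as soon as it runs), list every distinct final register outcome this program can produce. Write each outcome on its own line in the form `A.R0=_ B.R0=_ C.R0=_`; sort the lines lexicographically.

outcome vector order: (A.R0,B.R0,C.R0)
|SC outcomes| = 9

A.R0=0 B.R0=2 C.R0=2
A.R0=1 B.R0=0 C.R0=0
A.R0=1 B.R0=0 C.R0=2
A.R0=1 B.R0=2 C.R0=0
A.R0=1 B.R0=2 C.R0=2
A.R0=2 B.R0=0 C.R0=0
A.R0=2 B.R0=0 C.R0=2
A.R0=2 B.R0=2 C.R0=0
A.R0=2 B.R0=2 C.R0=2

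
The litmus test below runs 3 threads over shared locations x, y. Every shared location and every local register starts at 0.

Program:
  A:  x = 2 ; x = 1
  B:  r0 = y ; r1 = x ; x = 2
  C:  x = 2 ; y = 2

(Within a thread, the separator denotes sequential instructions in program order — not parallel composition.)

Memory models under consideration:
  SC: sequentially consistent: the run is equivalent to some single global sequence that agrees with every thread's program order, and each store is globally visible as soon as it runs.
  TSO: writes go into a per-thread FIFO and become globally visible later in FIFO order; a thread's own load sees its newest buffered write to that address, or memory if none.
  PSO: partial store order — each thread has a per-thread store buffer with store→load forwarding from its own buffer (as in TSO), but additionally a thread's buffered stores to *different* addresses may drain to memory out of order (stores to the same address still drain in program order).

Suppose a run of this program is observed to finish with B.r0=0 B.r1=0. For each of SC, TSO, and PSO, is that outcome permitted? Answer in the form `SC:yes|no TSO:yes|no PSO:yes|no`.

SC:yes TSO:yes PSO:yes

outcome vector order: (B.r0,B.r1)
[SC] allowed = {0/0 0/1 0/2 2/1 2/2}
[TSO] allowed = {0/0 0/1 0/2 2/1 2/2}
[PSO] allowed = {0/0 0/1 0/2 2/0 2/1 2/2}
target 0/0 ∈ {SC,TSO,PSO}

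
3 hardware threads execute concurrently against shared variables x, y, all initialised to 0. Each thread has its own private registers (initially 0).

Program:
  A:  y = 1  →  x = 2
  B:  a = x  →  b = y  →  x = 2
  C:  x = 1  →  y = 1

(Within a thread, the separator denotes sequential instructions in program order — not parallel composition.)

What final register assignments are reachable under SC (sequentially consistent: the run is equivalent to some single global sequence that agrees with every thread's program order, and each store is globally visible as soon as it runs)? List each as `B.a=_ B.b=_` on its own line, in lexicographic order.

B.a=0 B.b=0
B.a=0 B.b=1
B.a=1 B.b=0
B.a=1 B.b=1
B.a=2 B.b=1

outcome vector order: (B.a,B.b)
|SC outcomes| = 5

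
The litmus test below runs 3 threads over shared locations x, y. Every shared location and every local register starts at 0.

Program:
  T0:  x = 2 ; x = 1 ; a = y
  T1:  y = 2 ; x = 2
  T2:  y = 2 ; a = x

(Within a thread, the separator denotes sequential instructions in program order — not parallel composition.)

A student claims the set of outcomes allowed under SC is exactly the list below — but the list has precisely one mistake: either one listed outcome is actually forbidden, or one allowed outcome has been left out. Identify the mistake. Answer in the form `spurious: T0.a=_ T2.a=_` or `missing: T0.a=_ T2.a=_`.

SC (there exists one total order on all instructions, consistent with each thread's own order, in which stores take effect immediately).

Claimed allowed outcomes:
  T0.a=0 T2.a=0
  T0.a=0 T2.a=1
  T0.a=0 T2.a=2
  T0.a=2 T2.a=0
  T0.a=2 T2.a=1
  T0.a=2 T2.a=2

outcome vector order: (T0.a,T2.a)
under SC → 0/1; 0/2; 2/0; 2/1; 2/2
claimed∖SC = {0/0}

spurious: T0.a=0 T2.a=0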